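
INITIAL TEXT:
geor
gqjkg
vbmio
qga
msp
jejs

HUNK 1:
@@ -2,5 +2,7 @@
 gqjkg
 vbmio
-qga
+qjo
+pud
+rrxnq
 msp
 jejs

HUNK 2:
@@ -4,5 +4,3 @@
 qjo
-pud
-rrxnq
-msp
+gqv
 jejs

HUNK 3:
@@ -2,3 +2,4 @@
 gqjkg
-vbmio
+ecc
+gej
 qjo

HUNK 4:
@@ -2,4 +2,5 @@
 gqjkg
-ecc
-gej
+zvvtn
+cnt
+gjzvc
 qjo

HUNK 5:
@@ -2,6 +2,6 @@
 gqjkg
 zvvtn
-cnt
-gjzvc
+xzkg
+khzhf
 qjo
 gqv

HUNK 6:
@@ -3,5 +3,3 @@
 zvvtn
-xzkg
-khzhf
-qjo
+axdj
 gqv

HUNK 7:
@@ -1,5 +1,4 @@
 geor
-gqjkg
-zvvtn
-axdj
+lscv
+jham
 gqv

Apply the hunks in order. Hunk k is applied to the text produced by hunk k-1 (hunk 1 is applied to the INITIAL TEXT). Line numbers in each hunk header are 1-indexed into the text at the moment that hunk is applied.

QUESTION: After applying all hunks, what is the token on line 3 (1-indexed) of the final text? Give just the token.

Hunk 1: at line 2 remove [qga] add [qjo,pud,rrxnq] -> 8 lines: geor gqjkg vbmio qjo pud rrxnq msp jejs
Hunk 2: at line 4 remove [pud,rrxnq,msp] add [gqv] -> 6 lines: geor gqjkg vbmio qjo gqv jejs
Hunk 3: at line 2 remove [vbmio] add [ecc,gej] -> 7 lines: geor gqjkg ecc gej qjo gqv jejs
Hunk 4: at line 2 remove [ecc,gej] add [zvvtn,cnt,gjzvc] -> 8 lines: geor gqjkg zvvtn cnt gjzvc qjo gqv jejs
Hunk 5: at line 2 remove [cnt,gjzvc] add [xzkg,khzhf] -> 8 lines: geor gqjkg zvvtn xzkg khzhf qjo gqv jejs
Hunk 6: at line 3 remove [xzkg,khzhf,qjo] add [axdj] -> 6 lines: geor gqjkg zvvtn axdj gqv jejs
Hunk 7: at line 1 remove [gqjkg,zvvtn,axdj] add [lscv,jham] -> 5 lines: geor lscv jham gqv jejs
Final line 3: jham

Answer: jham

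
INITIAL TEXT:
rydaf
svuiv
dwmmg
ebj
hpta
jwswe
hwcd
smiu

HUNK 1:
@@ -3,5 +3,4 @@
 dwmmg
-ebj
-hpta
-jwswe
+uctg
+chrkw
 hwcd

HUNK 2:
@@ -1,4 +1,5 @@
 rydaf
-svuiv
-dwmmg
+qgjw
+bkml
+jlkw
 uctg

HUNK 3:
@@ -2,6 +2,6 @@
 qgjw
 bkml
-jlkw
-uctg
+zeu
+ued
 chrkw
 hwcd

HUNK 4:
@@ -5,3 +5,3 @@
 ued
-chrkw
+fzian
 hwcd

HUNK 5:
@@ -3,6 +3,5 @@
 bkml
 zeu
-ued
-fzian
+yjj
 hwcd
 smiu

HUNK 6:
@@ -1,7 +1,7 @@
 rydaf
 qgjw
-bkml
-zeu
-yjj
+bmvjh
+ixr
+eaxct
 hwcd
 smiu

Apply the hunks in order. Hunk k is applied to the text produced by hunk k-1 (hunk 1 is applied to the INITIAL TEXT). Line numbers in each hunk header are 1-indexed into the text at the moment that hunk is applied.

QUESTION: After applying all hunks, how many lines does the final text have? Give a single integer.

Hunk 1: at line 3 remove [ebj,hpta,jwswe] add [uctg,chrkw] -> 7 lines: rydaf svuiv dwmmg uctg chrkw hwcd smiu
Hunk 2: at line 1 remove [svuiv,dwmmg] add [qgjw,bkml,jlkw] -> 8 lines: rydaf qgjw bkml jlkw uctg chrkw hwcd smiu
Hunk 3: at line 2 remove [jlkw,uctg] add [zeu,ued] -> 8 lines: rydaf qgjw bkml zeu ued chrkw hwcd smiu
Hunk 4: at line 5 remove [chrkw] add [fzian] -> 8 lines: rydaf qgjw bkml zeu ued fzian hwcd smiu
Hunk 5: at line 3 remove [ued,fzian] add [yjj] -> 7 lines: rydaf qgjw bkml zeu yjj hwcd smiu
Hunk 6: at line 1 remove [bkml,zeu,yjj] add [bmvjh,ixr,eaxct] -> 7 lines: rydaf qgjw bmvjh ixr eaxct hwcd smiu
Final line count: 7

Answer: 7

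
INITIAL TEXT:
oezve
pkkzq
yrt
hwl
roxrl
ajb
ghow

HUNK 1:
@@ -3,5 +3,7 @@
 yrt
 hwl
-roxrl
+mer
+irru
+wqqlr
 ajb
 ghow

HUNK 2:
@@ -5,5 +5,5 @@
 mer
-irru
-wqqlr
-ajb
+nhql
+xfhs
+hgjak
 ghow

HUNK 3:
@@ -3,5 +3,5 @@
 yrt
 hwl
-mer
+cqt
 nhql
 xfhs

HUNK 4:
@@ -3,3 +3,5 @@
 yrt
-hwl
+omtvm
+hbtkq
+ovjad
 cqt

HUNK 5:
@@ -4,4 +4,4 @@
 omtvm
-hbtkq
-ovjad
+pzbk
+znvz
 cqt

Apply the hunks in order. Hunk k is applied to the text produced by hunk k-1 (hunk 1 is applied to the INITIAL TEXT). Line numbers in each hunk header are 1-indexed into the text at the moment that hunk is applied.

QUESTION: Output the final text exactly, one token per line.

Answer: oezve
pkkzq
yrt
omtvm
pzbk
znvz
cqt
nhql
xfhs
hgjak
ghow

Derivation:
Hunk 1: at line 3 remove [roxrl] add [mer,irru,wqqlr] -> 9 lines: oezve pkkzq yrt hwl mer irru wqqlr ajb ghow
Hunk 2: at line 5 remove [irru,wqqlr,ajb] add [nhql,xfhs,hgjak] -> 9 lines: oezve pkkzq yrt hwl mer nhql xfhs hgjak ghow
Hunk 3: at line 3 remove [mer] add [cqt] -> 9 lines: oezve pkkzq yrt hwl cqt nhql xfhs hgjak ghow
Hunk 4: at line 3 remove [hwl] add [omtvm,hbtkq,ovjad] -> 11 lines: oezve pkkzq yrt omtvm hbtkq ovjad cqt nhql xfhs hgjak ghow
Hunk 5: at line 4 remove [hbtkq,ovjad] add [pzbk,znvz] -> 11 lines: oezve pkkzq yrt omtvm pzbk znvz cqt nhql xfhs hgjak ghow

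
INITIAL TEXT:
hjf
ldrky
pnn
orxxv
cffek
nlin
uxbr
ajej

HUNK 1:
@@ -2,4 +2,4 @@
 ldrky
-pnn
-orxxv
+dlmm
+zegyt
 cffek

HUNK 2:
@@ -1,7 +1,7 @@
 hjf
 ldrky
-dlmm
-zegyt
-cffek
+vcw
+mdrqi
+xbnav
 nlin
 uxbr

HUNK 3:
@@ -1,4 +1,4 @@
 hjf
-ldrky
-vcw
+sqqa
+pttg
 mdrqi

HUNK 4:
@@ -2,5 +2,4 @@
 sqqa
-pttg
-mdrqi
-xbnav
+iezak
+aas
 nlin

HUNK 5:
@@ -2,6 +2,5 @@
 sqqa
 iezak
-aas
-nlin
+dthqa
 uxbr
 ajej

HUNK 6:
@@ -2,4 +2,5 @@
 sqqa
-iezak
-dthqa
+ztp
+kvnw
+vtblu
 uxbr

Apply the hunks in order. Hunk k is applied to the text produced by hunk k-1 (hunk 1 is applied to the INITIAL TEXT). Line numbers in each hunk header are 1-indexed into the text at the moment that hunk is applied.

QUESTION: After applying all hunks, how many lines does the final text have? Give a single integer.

Answer: 7

Derivation:
Hunk 1: at line 2 remove [pnn,orxxv] add [dlmm,zegyt] -> 8 lines: hjf ldrky dlmm zegyt cffek nlin uxbr ajej
Hunk 2: at line 1 remove [dlmm,zegyt,cffek] add [vcw,mdrqi,xbnav] -> 8 lines: hjf ldrky vcw mdrqi xbnav nlin uxbr ajej
Hunk 3: at line 1 remove [ldrky,vcw] add [sqqa,pttg] -> 8 lines: hjf sqqa pttg mdrqi xbnav nlin uxbr ajej
Hunk 4: at line 2 remove [pttg,mdrqi,xbnav] add [iezak,aas] -> 7 lines: hjf sqqa iezak aas nlin uxbr ajej
Hunk 5: at line 2 remove [aas,nlin] add [dthqa] -> 6 lines: hjf sqqa iezak dthqa uxbr ajej
Hunk 6: at line 2 remove [iezak,dthqa] add [ztp,kvnw,vtblu] -> 7 lines: hjf sqqa ztp kvnw vtblu uxbr ajej
Final line count: 7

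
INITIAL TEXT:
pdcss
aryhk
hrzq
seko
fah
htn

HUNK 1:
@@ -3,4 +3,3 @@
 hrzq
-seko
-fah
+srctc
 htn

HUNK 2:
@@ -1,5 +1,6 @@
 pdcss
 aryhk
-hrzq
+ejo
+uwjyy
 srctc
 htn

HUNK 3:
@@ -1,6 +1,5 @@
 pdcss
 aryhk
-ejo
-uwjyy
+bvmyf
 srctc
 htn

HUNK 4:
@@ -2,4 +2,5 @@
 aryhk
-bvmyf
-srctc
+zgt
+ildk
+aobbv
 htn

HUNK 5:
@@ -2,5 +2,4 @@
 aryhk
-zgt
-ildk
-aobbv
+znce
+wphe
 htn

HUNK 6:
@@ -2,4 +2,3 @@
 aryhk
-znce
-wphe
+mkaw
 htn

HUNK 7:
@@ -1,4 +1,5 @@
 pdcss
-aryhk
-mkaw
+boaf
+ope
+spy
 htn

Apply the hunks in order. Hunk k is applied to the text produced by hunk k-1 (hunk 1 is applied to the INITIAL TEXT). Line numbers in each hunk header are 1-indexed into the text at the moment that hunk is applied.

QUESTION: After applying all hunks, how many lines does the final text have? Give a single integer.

Hunk 1: at line 3 remove [seko,fah] add [srctc] -> 5 lines: pdcss aryhk hrzq srctc htn
Hunk 2: at line 1 remove [hrzq] add [ejo,uwjyy] -> 6 lines: pdcss aryhk ejo uwjyy srctc htn
Hunk 3: at line 1 remove [ejo,uwjyy] add [bvmyf] -> 5 lines: pdcss aryhk bvmyf srctc htn
Hunk 4: at line 2 remove [bvmyf,srctc] add [zgt,ildk,aobbv] -> 6 lines: pdcss aryhk zgt ildk aobbv htn
Hunk 5: at line 2 remove [zgt,ildk,aobbv] add [znce,wphe] -> 5 lines: pdcss aryhk znce wphe htn
Hunk 6: at line 2 remove [znce,wphe] add [mkaw] -> 4 lines: pdcss aryhk mkaw htn
Hunk 7: at line 1 remove [aryhk,mkaw] add [boaf,ope,spy] -> 5 lines: pdcss boaf ope spy htn
Final line count: 5

Answer: 5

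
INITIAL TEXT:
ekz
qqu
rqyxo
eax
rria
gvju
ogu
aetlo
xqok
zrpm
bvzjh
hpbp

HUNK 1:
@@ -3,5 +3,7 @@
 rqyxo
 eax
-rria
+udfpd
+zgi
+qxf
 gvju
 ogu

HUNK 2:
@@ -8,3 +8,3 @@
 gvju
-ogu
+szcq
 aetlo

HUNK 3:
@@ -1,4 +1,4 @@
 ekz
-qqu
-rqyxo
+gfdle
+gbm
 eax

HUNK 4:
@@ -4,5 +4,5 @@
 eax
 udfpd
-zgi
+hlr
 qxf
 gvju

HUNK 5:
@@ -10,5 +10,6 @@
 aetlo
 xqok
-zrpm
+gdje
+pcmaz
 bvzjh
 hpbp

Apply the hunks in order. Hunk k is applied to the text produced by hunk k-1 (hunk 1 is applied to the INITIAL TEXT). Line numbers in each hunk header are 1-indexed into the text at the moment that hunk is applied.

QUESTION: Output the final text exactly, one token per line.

Hunk 1: at line 3 remove [rria] add [udfpd,zgi,qxf] -> 14 lines: ekz qqu rqyxo eax udfpd zgi qxf gvju ogu aetlo xqok zrpm bvzjh hpbp
Hunk 2: at line 8 remove [ogu] add [szcq] -> 14 lines: ekz qqu rqyxo eax udfpd zgi qxf gvju szcq aetlo xqok zrpm bvzjh hpbp
Hunk 3: at line 1 remove [qqu,rqyxo] add [gfdle,gbm] -> 14 lines: ekz gfdle gbm eax udfpd zgi qxf gvju szcq aetlo xqok zrpm bvzjh hpbp
Hunk 4: at line 4 remove [zgi] add [hlr] -> 14 lines: ekz gfdle gbm eax udfpd hlr qxf gvju szcq aetlo xqok zrpm bvzjh hpbp
Hunk 5: at line 10 remove [zrpm] add [gdje,pcmaz] -> 15 lines: ekz gfdle gbm eax udfpd hlr qxf gvju szcq aetlo xqok gdje pcmaz bvzjh hpbp

Answer: ekz
gfdle
gbm
eax
udfpd
hlr
qxf
gvju
szcq
aetlo
xqok
gdje
pcmaz
bvzjh
hpbp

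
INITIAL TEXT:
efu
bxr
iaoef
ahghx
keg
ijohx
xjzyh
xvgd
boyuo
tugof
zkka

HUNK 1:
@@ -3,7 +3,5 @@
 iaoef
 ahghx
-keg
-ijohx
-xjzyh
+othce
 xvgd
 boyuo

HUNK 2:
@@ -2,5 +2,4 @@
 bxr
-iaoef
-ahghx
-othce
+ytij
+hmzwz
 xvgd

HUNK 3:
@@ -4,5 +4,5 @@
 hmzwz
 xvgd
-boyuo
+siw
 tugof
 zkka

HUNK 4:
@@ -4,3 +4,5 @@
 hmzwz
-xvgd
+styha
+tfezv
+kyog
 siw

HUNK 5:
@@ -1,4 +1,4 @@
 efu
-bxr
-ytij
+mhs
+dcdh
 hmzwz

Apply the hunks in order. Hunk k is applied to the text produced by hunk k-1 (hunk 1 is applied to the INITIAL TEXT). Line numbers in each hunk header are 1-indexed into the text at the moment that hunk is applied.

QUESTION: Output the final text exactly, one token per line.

Hunk 1: at line 3 remove [keg,ijohx,xjzyh] add [othce] -> 9 lines: efu bxr iaoef ahghx othce xvgd boyuo tugof zkka
Hunk 2: at line 2 remove [iaoef,ahghx,othce] add [ytij,hmzwz] -> 8 lines: efu bxr ytij hmzwz xvgd boyuo tugof zkka
Hunk 3: at line 4 remove [boyuo] add [siw] -> 8 lines: efu bxr ytij hmzwz xvgd siw tugof zkka
Hunk 4: at line 4 remove [xvgd] add [styha,tfezv,kyog] -> 10 lines: efu bxr ytij hmzwz styha tfezv kyog siw tugof zkka
Hunk 5: at line 1 remove [bxr,ytij] add [mhs,dcdh] -> 10 lines: efu mhs dcdh hmzwz styha tfezv kyog siw tugof zkka

Answer: efu
mhs
dcdh
hmzwz
styha
tfezv
kyog
siw
tugof
zkka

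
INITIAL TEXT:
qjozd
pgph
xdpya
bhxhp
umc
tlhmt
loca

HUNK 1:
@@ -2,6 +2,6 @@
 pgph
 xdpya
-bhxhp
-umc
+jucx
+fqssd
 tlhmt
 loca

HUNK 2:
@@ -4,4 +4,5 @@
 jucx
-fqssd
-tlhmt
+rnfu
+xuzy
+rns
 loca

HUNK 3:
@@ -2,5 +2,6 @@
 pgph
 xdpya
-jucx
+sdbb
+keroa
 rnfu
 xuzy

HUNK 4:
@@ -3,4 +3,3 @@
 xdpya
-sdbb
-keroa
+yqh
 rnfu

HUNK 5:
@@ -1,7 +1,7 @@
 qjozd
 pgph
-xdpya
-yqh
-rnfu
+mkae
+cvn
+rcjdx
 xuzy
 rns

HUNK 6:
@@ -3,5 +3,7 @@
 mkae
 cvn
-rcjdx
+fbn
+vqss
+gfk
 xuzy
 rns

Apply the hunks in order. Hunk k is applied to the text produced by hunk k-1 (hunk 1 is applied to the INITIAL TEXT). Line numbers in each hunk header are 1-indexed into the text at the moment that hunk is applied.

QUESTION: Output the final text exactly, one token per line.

Answer: qjozd
pgph
mkae
cvn
fbn
vqss
gfk
xuzy
rns
loca

Derivation:
Hunk 1: at line 2 remove [bhxhp,umc] add [jucx,fqssd] -> 7 lines: qjozd pgph xdpya jucx fqssd tlhmt loca
Hunk 2: at line 4 remove [fqssd,tlhmt] add [rnfu,xuzy,rns] -> 8 lines: qjozd pgph xdpya jucx rnfu xuzy rns loca
Hunk 3: at line 2 remove [jucx] add [sdbb,keroa] -> 9 lines: qjozd pgph xdpya sdbb keroa rnfu xuzy rns loca
Hunk 4: at line 3 remove [sdbb,keroa] add [yqh] -> 8 lines: qjozd pgph xdpya yqh rnfu xuzy rns loca
Hunk 5: at line 1 remove [xdpya,yqh,rnfu] add [mkae,cvn,rcjdx] -> 8 lines: qjozd pgph mkae cvn rcjdx xuzy rns loca
Hunk 6: at line 3 remove [rcjdx] add [fbn,vqss,gfk] -> 10 lines: qjozd pgph mkae cvn fbn vqss gfk xuzy rns loca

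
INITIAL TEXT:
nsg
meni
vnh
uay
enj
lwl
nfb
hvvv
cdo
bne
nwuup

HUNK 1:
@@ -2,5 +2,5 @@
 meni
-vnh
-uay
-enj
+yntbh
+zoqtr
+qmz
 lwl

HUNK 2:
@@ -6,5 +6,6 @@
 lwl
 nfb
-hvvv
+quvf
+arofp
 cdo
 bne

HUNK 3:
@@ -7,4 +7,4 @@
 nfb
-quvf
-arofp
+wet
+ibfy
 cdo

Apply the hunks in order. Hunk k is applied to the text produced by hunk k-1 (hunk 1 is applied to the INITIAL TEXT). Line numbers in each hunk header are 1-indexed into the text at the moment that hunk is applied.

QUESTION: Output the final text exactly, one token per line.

Hunk 1: at line 2 remove [vnh,uay,enj] add [yntbh,zoqtr,qmz] -> 11 lines: nsg meni yntbh zoqtr qmz lwl nfb hvvv cdo bne nwuup
Hunk 2: at line 6 remove [hvvv] add [quvf,arofp] -> 12 lines: nsg meni yntbh zoqtr qmz lwl nfb quvf arofp cdo bne nwuup
Hunk 3: at line 7 remove [quvf,arofp] add [wet,ibfy] -> 12 lines: nsg meni yntbh zoqtr qmz lwl nfb wet ibfy cdo bne nwuup

Answer: nsg
meni
yntbh
zoqtr
qmz
lwl
nfb
wet
ibfy
cdo
bne
nwuup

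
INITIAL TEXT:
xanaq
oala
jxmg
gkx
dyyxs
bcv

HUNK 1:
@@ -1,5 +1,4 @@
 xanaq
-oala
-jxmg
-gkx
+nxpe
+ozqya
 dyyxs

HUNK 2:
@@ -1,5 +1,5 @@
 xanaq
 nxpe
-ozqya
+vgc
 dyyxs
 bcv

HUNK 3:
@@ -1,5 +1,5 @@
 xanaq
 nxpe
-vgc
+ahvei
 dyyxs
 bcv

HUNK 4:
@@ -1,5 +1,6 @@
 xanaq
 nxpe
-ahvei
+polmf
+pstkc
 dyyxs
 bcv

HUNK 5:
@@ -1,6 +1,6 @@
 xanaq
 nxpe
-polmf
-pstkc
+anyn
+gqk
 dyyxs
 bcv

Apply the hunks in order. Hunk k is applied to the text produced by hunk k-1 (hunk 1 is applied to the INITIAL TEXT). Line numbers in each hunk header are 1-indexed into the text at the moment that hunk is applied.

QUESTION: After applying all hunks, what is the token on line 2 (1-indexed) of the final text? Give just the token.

Answer: nxpe

Derivation:
Hunk 1: at line 1 remove [oala,jxmg,gkx] add [nxpe,ozqya] -> 5 lines: xanaq nxpe ozqya dyyxs bcv
Hunk 2: at line 1 remove [ozqya] add [vgc] -> 5 lines: xanaq nxpe vgc dyyxs bcv
Hunk 3: at line 1 remove [vgc] add [ahvei] -> 5 lines: xanaq nxpe ahvei dyyxs bcv
Hunk 4: at line 1 remove [ahvei] add [polmf,pstkc] -> 6 lines: xanaq nxpe polmf pstkc dyyxs bcv
Hunk 5: at line 1 remove [polmf,pstkc] add [anyn,gqk] -> 6 lines: xanaq nxpe anyn gqk dyyxs bcv
Final line 2: nxpe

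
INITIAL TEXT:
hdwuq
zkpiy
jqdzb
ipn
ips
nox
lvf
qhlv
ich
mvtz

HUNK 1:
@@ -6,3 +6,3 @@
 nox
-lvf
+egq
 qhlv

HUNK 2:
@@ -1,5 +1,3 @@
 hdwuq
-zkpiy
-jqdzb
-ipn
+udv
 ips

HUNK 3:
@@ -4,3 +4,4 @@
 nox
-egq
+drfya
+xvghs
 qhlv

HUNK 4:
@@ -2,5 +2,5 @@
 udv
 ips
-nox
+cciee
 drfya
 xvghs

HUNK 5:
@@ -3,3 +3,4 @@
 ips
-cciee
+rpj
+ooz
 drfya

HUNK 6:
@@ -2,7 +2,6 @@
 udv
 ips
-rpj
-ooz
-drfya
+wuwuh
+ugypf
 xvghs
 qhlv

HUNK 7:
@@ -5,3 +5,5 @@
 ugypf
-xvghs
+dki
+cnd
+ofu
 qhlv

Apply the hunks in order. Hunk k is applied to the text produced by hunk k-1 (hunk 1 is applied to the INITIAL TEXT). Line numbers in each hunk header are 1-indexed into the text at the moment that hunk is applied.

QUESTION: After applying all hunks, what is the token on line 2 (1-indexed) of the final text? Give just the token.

Answer: udv

Derivation:
Hunk 1: at line 6 remove [lvf] add [egq] -> 10 lines: hdwuq zkpiy jqdzb ipn ips nox egq qhlv ich mvtz
Hunk 2: at line 1 remove [zkpiy,jqdzb,ipn] add [udv] -> 8 lines: hdwuq udv ips nox egq qhlv ich mvtz
Hunk 3: at line 4 remove [egq] add [drfya,xvghs] -> 9 lines: hdwuq udv ips nox drfya xvghs qhlv ich mvtz
Hunk 4: at line 2 remove [nox] add [cciee] -> 9 lines: hdwuq udv ips cciee drfya xvghs qhlv ich mvtz
Hunk 5: at line 3 remove [cciee] add [rpj,ooz] -> 10 lines: hdwuq udv ips rpj ooz drfya xvghs qhlv ich mvtz
Hunk 6: at line 2 remove [rpj,ooz,drfya] add [wuwuh,ugypf] -> 9 lines: hdwuq udv ips wuwuh ugypf xvghs qhlv ich mvtz
Hunk 7: at line 5 remove [xvghs] add [dki,cnd,ofu] -> 11 lines: hdwuq udv ips wuwuh ugypf dki cnd ofu qhlv ich mvtz
Final line 2: udv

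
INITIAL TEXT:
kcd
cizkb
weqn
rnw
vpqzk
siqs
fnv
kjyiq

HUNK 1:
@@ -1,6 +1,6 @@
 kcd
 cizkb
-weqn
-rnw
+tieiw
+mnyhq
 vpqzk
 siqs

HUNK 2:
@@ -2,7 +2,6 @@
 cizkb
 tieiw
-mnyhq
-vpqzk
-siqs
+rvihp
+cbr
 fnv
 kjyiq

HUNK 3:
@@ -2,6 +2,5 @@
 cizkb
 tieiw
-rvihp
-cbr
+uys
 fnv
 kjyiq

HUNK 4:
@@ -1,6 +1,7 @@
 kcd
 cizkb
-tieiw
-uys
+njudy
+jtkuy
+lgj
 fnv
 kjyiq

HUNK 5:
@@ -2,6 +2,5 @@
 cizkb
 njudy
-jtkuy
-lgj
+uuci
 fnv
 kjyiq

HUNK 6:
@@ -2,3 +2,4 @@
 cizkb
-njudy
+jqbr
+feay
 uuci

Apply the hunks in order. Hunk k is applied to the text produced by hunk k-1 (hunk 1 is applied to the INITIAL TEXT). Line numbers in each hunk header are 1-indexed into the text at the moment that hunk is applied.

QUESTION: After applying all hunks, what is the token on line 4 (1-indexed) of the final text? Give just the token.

Hunk 1: at line 1 remove [weqn,rnw] add [tieiw,mnyhq] -> 8 lines: kcd cizkb tieiw mnyhq vpqzk siqs fnv kjyiq
Hunk 2: at line 2 remove [mnyhq,vpqzk,siqs] add [rvihp,cbr] -> 7 lines: kcd cizkb tieiw rvihp cbr fnv kjyiq
Hunk 3: at line 2 remove [rvihp,cbr] add [uys] -> 6 lines: kcd cizkb tieiw uys fnv kjyiq
Hunk 4: at line 1 remove [tieiw,uys] add [njudy,jtkuy,lgj] -> 7 lines: kcd cizkb njudy jtkuy lgj fnv kjyiq
Hunk 5: at line 2 remove [jtkuy,lgj] add [uuci] -> 6 lines: kcd cizkb njudy uuci fnv kjyiq
Hunk 6: at line 2 remove [njudy] add [jqbr,feay] -> 7 lines: kcd cizkb jqbr feay uuci fnv kjyiq
Final line 4: feay

Answer: feay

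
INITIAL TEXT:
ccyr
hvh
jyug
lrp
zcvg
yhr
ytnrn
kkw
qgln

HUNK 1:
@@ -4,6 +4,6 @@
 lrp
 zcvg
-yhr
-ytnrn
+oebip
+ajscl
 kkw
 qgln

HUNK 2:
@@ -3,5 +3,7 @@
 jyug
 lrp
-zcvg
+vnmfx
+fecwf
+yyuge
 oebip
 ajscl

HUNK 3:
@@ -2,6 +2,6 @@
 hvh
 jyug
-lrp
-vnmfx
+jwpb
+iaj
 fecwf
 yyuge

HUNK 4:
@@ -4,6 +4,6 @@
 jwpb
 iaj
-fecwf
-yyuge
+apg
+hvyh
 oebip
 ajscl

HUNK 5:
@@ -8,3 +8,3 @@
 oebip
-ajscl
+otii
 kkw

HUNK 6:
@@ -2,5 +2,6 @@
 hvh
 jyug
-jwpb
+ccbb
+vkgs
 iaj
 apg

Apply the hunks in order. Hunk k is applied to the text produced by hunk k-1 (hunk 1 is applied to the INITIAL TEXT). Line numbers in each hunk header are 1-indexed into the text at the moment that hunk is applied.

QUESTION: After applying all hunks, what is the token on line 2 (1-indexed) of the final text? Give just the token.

Answer: hvh

Derivation:
Hunk 1: at line 4 remove [yhr,ytnrn] add [oebip,ajscl] -> 9 lines: ccyr hvh jyug lrp zcvg oebip ajscl kkw qgln
Hunk 2: at line 3 remove [zcvg] add [vnmfx,fecwf,yyuge] -> 11 lines: ccyr hvh jyug lrp vnmfx fecwf yyuge oebip ajscl kkw qgln
Hunk 3: at line 2 remove [lrp,vnmfx] add [jwpb,iaj] -> 11 lines: ccyr hvh jyug jwpb iaj fecwf yyuge oebip ajscl kkw qgln
Hunk 4: at line 4 remove [fecwf,yyuge] add [apg,hvyh] -> 11 lines: ccyr hvh jyug jwpb iaj apg hvyh oebip ajscl kkw qgln
Hunk 5: at line 8 remove [ajscl] add [otii] -> 11 lines: ccyr hvh jyug jwpb iaj apg hvyh oebip otii kkw qgln
Hunk 6: at line 2 remove [jwpb] add [ccbb,vkgs] -> 12 lines: ccyr hvh jyug ccbb vkgs iaj apg hvyh oebip otii kkw qgln
Final line 2: hvh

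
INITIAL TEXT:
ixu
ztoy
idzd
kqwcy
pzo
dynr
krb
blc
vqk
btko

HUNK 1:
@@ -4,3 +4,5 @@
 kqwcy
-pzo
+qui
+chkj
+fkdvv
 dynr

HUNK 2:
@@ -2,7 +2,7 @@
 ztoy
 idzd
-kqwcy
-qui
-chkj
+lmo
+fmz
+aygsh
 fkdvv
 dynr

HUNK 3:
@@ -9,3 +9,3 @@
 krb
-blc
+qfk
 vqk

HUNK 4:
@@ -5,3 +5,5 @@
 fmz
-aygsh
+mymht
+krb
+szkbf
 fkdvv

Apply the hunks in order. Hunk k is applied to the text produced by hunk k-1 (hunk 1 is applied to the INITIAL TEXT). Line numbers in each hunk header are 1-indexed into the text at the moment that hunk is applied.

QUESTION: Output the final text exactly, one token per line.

Answer: ixu
ztoy
idzd
lmo
fmz
mymht
krb
szkbf
fkdvv
dynr
krb
qfk
vqk
btko

Derivation:
Hunk 1: at line 4 remove [pzo] add [qui,chkj,fkdvv] -> 12 lines: ixu ztoy idzd kqwcy qui chkj fkdvv dynr krb blc vqk btko
Hunk 2: at line 2 remove [kqwcy,qui,chkj] add [lmo,fmz,aygsh] -> 12 lines: ixu ztoy idzd lmo fmz aygsh fkdvv dynr krb blc vqk btko
Hunk 3: at line 9 remove [blc] add [qfk] -> 12 lines: ixu ztoy idzd lmo fmz aygsh fkdvv dynr krb qfk vqk btko
Hunk 4: at line 5 remove [aygsh] add [mymht,krb,szkbf] -> 14 lines: ixu ztoy idzd lmo fmz mymht krb szkbf fkdvv dynr krb qfk vqk btko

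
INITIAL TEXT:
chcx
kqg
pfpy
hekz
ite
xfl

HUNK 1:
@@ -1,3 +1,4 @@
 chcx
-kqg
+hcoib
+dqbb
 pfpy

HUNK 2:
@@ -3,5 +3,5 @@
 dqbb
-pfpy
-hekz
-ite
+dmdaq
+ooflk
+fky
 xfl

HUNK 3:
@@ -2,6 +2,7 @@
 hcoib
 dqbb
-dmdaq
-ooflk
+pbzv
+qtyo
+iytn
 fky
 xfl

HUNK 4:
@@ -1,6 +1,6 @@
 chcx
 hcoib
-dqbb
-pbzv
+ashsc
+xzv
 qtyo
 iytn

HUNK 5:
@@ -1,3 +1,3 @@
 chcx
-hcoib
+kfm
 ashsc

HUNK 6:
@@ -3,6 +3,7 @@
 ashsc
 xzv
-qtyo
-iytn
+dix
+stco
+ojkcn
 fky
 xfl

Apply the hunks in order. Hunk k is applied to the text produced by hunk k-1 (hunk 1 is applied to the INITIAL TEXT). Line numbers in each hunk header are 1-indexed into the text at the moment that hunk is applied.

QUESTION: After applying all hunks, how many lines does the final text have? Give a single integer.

Hunk 1: at line 1 remove [kqg] add [hcoib,dqbb] -> 7 lines: chcx hcoib dqbb pfpy hekz ite xfl
Hunk 2: at line 3 remove [pfpy,hekz,ite] add [dmdaq,ooflk,fky] -> 7 lines: chcx hcoib dqbb dmdaq ooflk fky xfl
Hunk 3: at line 2 remove [dmdaq,ooflk] add [pbzv,qtyo,iytn] -> 8 lines: chcx hcoib dqbb pbzv qtyo iytn fky xfl
Hunk 4: at line 1 remove [dqbb,pbzv] add [ashsc,xzv] -> 8 lines: chcx hcoib ashsc xzv qtyo iytn fky xfl
Hunk 5: at line 1 remove [hcoib] add [kfm] -> 8 lines: chcx kfm ashsc xzv qtyo iytn fky xfl
Hunk 6: at line 3 remove [qtyo,iytn] add [dix,stco,ojkcn] -> 9 lines: chcx kfm ashsc xzv dix stco ojkcn fky xfl
Final line count: 9

Answer: 9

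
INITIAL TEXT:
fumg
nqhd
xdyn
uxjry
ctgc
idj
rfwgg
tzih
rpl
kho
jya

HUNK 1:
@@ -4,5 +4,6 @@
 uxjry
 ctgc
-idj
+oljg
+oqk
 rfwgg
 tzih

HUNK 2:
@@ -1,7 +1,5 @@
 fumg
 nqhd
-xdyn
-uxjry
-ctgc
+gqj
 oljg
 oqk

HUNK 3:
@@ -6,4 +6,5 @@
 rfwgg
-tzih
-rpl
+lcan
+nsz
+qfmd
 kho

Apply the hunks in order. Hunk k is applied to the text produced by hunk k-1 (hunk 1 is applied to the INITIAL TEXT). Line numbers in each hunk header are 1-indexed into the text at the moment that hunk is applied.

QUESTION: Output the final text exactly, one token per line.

Answer: fumg
nqhd
gqj
oljg
oqk
rfwgg
lcan
nsz
qfmd
kho
jya

Derivation:
Hunk 1: at line 4 remove [idj] add [oljg,oqk] -> 12 lines: fumg nqhd xdyn uxjry ctgc oljg oqk rfwgg tzih rpl kho jya
Hunk 2: at line 1 remove [xdyn,uxjry,ctgc] add [gqj] -> 10 lines: fumg nqhd gqj oljg oqk rfwgg tzih rpl kho jya
Hunk 3: at line 6 remove [tzih,rpl] add [lcan,nsz,qfmd] -> 11 lines: fumg nqhd gqj oljg oqk rfwgg lcan nsz qfmd kho jya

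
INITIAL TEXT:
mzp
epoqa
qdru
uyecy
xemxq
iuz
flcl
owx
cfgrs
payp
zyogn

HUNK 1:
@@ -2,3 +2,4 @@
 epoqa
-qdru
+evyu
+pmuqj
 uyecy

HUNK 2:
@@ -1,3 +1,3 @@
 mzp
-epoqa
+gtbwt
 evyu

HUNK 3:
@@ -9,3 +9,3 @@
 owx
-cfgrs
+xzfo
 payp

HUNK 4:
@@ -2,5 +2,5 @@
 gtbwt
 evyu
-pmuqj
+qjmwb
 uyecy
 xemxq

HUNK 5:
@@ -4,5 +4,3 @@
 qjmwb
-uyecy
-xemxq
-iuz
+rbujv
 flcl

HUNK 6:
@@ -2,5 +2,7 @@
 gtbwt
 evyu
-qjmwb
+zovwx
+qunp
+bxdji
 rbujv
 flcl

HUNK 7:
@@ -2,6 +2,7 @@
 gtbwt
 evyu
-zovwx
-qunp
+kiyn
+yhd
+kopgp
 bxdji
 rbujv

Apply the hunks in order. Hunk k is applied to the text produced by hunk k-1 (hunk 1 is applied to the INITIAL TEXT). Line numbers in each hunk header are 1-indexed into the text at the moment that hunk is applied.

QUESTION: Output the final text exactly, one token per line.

Hunk 1: at line 2 remove [qdru] add [evyu,pmuqj] -> 12 lines: mzp epoqa evyu pmuqj uyecy xemxq iuz flcl owx cfgrs payp zyogn
Hunk 2: at line 1 remove [epoqa] add [gtbwt] -> 12 lines: mzp gtbwt evyu pmuqj uyecy xemxq iuz flcl owx cfgrs payp zyogn
Hunk 3: at line 9 remove [cfgrs] add [xzfo] -> 12 lines: mzp gtbwt evyu pmuqj uyecy xemxq iuz flcl owx xzfo payp zyogn
Hunk 4: at line 2 remove [pmuqj] add [qjmwb] -> 12 lines: mzp gtbwt evyu qjmwb uyecy xemxq iuz flcl owx xzfo payp zyogn
Hunk 5: at line 4 remove [uyecy,xemxq,iuz] add [rbujv] -> 10 lines: mzp gtbwt evyu qjmwb rbujv flcl owx xzfo payp zyogn
Hunk 6: at line 2 remove [qjmwb] add [zovwx,qunp,bxdji] -> 12 lines: mzp gtbwt evyu zovwx qunp bxdji rbujv flcl owx xzfo payp zyogn
Hunk 7: at line 2 remove [zovwx,qunp] add [kiyn,yhd,kopgp] -> 13 lines: mzp gtbwt evyu kiyn yhd kopgp bxdji rbujv flcl owx xzfo payp zyogn

Answer: mzp
gtbwt
evyu
kiyn
yhd
kopgp
bxdji
rbujv
flcl
owx
xzfo
payp
zyogn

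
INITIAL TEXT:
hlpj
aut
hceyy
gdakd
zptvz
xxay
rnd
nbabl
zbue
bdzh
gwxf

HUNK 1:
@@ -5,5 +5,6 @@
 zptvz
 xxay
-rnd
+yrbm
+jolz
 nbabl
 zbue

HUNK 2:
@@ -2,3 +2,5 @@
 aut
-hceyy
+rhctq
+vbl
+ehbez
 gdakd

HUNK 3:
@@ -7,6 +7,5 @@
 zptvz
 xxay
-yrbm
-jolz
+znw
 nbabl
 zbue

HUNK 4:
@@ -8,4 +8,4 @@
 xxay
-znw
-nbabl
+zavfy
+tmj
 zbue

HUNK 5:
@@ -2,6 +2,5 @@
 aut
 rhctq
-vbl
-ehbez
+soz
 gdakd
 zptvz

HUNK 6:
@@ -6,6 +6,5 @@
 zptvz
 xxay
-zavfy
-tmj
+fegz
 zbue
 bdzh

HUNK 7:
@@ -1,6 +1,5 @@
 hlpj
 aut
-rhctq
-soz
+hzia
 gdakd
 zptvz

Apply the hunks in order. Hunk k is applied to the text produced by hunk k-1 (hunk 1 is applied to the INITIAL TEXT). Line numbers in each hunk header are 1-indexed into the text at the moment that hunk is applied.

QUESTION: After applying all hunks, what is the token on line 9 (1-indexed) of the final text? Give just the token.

Hunk 1: at line 5 remove [rnd] add [yrbm,jolz] -> 12 lines: hlpj aut hceyy gdakd zptvz xxay yrbm jolz nbabl zbue bdzh gwxf
Hunk 2: at line 2 remove [hceyy] add [rhctq,vbl,ehbez] -> 14 lines: hlpj aut rhctq vbl ehbez gdakd zptvz xxay yrbm jolz nbabl zbue bdzh gwxf
Hunk 3: at line 7 remove [yrbm,jolz] add [znw] -> 13 lines: hlpj aut rhctq vbl ehbez gdakd zptvz xxay znw nbabl zbue bdzh gwxf
Hunk 4: at line 8 remove [znw,nbabl] add [zavfy,tmj] -> 13 lines: hlpj aut rhctq vbl ehbez gdakd zptvz xxay zavfy tmj zbue bdzh gwxf
Hunk 5: at line 2 remove [vbl,ehbez] add [soz] -> 12 lines: hlpj aut rhctq soz gdakd zptvz xxay zavfy tmj zbue bdzh gwxf
Hunk 6: at line 6 remove [zavfy,tmj] add [fegz] -> 11 lines: hlpj aut rhctq soz gdakd zptvz xxay fegz zbue bdzh gwxf
Hunk 7: at line 1 remove [rhctq,soz] add [hzia] -> 10 lines: hlpj aut hzia gdakd zptvz xxay fegz zbue bdzh gwxf
Final line 9: bdzh

Answer: bdzh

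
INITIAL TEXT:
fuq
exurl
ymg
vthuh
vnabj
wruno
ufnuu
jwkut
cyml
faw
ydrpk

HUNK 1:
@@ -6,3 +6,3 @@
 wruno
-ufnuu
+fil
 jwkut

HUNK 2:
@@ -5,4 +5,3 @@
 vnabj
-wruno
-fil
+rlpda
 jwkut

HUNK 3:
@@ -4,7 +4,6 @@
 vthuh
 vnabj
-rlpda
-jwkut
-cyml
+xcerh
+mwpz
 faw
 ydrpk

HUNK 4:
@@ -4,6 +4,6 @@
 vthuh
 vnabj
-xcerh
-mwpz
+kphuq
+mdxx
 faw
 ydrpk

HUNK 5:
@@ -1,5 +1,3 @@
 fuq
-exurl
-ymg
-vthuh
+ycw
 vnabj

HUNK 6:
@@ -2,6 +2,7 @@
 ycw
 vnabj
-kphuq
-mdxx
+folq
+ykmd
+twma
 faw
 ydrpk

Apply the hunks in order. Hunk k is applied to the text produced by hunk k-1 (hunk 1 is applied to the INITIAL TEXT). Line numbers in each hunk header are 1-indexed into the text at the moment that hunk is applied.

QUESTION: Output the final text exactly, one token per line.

Answer: fuq
ycw
vnabj
folq
ykmd
twma
faw
ydrpk

Derivation:
Hunk 1: at line 6 remove [ufnuu] add [fil] -> 11 lines: fuq exurl ymg vthuh vnabj wruno fil jwkut cyml faw ydrpk
Hunk 2: at line 5 remove [wruno,fil] add [rlpda] -> 10 lines: fuq exurl ymg vthuh vnabj rlpda jwkut cyml faw ydrpk
Hunk 3: at line 4 remove [rlpda,jwkut,cyml] add [xcerh,mwpz] -> 9 lines: fuq exurl ymg vthuh vnabj xcerh mwpz faw ydrpk
Hunk 4: at line 4 remove [xcerh,mwpz] add [kphuq,mdxx] -> 9 lines: fuq exurl ymg vthuh vnabj kphuq mdxx faw ydrpk
Hunk 5: at line 1 remove [exurl,ymg,vthuh] add [ycw] -> 7 lines: fuq ycw vnabj kphuq mdxx faw ydrpk
Hunk 6: at line 2 remove [kphuq,mdxx] add [folq,ykmd,twma] -> 8 lines: fuq ycw vnabj folq ykmd twma faw ydrpk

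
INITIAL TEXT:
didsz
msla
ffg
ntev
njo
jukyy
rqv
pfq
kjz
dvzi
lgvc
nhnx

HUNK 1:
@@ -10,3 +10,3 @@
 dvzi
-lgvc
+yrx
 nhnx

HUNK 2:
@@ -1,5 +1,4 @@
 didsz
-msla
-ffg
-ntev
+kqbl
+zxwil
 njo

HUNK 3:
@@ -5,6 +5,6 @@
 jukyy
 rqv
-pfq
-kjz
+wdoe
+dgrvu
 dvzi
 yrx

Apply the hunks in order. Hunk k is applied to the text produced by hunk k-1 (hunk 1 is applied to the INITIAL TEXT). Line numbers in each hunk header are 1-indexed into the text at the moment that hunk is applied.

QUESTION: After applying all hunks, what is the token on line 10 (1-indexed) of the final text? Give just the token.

Answer: yrx

Derivation:
Hunk 1: at line 10 remove [lgvc] add [yrx] -> 12 lines: didsz msla ffg ntev njo jukyy rqv pfq kjz dvzi yrx nhnx
Hunk 2: at line 1 remove [msla,ffg,ntev] add [kqbl,zxwil] -> 11 lines: didsz kqbl zxwil njo jukyy rqv pfq kjz dvzi yrx nhnx
Hunk 3: at line 5 remove [pfq,kjz] add [wdoe,dgrvu] -> 11 lines: didsz kqbl zxwil njo jukyy rqv wdoe dgrvu dvzi yrx nhnx
Final line 10: yrx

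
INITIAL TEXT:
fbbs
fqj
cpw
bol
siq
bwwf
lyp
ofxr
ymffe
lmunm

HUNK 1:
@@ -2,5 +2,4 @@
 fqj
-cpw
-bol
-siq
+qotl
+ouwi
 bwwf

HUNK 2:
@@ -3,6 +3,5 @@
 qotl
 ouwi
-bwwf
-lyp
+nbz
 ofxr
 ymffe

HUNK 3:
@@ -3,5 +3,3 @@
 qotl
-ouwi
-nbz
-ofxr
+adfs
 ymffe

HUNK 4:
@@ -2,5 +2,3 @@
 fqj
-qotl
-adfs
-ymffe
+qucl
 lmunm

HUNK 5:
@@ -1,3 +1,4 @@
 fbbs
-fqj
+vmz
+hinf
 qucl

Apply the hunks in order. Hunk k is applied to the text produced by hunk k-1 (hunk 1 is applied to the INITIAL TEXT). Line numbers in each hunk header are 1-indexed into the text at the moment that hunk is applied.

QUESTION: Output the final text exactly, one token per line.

Answer: fbbs
vmz
hinf
qucl
lmunm

Derivation:
Hunk 1: at line 2 remove [cpw,bol,siq] add [qotl,ouwi] -> 9 lines: fbbs fqj qotl ouwi bwwf lyp ofxr ymffe lmunm
Hunk 2: at line 3 remove [bwwf,lyp] add [nbz] -> 8 lines: fbbs fqj qotl ouwi nbz ofxr ymffe lmunm
Hunk 3: at line 3 remove [ouwi,nbz,ofxr] add [adfs] -> 6 lines: fbbs fqj qotl adfs ymffe lmunm
Hunk 4: at line 2 remove [qotl,adfs,ymffe] add [qucl] -> 4 lines: fbbs fqj qucl lmunm
Hunk 5: at line 1 remove [fqj] add [vmz,hinf] -> 5 lines: fbbs vmz hinf qucl lmunm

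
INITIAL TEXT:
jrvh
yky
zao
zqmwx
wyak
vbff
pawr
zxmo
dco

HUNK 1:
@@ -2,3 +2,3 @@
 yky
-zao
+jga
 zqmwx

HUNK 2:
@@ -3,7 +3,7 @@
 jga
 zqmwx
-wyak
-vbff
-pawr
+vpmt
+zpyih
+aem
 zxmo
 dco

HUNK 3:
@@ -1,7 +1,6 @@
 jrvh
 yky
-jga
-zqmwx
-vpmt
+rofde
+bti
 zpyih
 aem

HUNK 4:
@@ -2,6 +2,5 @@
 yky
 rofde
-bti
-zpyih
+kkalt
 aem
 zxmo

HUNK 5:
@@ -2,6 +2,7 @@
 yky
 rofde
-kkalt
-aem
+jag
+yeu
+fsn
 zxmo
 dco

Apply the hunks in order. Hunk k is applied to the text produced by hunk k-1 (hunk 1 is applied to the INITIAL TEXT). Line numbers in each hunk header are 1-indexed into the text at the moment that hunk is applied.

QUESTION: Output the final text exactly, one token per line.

Answer: jrvh
yky
rofde
jag
yeu
fsn
zxmo
dco

Derivation:
Hunk 1: at line 2 remove [zao] add [jga] -> 9 lines: jrvh yky jga zqmwx wyak vbff pawr zxmo dco
Hunk 2: at line 3 remove [wyak,vbff,pawr] add [vpmt,zpyih,aem] -> 9 lines: jrvh yky jga zqmwx vpmt zpyih aem zxmo dco
Hunk 3: at line 1 remove [jga,zqmwx,vpmt] add [rofde,bti] -> 8 lines: jrvh yky rofde bti zpyih aem zxmo dco
Hunk 4: at line 2 remove [bti,zpyih] add [kkalt] -> 7 lines: jrvh yky rofde kkalt aem zxmo dco
Hunk 5: at line 2 remove [kkalt,aem] add [jag,yeu,fsn] -> 8 lines: jrvh yky rofde jag yeu fsn zxmo dco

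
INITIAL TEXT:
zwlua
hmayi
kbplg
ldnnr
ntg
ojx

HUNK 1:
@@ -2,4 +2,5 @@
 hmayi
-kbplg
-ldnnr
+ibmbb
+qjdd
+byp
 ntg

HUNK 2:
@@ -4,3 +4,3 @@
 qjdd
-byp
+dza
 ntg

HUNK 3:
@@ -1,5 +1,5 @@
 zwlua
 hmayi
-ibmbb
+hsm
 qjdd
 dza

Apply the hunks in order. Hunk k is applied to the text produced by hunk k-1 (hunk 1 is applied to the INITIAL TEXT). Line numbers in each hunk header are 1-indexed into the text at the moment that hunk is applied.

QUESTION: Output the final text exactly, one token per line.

Hunk 1: at line 2 remove [kbplg,ldnnr] add [ibmbb,qjdd,byp] -> 7 lines: zwlua hmayi ibmbb qjdd byp ntg ojx
Hunk 2: at line 4 remove [byp] add [dza] -> 7 lines: zwlua hmayi ibmbb qjdd dza ntg ojx
Hunk 3: at line 1 remove [ibmbb] add [hsm] -> 7 lines: zwlua hmayi hsm qjdd dza ntg ojx

Answer: zwlua
hmayi
hsm
qjdd
dza
ntg
ojx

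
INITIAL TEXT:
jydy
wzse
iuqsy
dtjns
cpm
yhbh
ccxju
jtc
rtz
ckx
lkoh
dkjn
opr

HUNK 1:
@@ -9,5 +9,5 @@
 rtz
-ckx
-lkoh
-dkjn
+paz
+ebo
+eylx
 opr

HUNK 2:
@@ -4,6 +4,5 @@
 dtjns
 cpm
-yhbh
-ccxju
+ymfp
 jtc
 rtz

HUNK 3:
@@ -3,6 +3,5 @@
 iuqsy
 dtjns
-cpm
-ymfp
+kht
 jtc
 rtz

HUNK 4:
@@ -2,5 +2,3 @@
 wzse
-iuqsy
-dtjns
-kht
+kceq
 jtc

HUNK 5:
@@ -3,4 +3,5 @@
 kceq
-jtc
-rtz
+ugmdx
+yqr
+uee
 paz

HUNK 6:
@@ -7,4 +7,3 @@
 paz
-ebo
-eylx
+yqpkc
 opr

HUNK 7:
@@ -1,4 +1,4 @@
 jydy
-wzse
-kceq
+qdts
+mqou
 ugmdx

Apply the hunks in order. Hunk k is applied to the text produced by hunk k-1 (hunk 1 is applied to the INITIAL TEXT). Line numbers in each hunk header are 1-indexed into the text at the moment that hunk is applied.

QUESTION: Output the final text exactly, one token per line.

Answer: jydy
qdts
mqou
ugmdx
yqr
uee
paz
yqpkc
opr

Derivation:
Hunk 1: at line 9 remove [ckx,lkoh,dkjn] add [paz,ebo,eylx] -> 13 lines: jydy wzse iuqsy dtjns cpm yhbh ccxju jtc rtz paz ebo eylx opr
Hunk 2: at line 4 remove [yhbh,ccxju] add [ymfp] -> 12 lines: jydy wzse iuqsy dtjns cpm ymfp jtc rtz paz ebo eylx opr
Hunk 3: at line 3 remove [cpm,ymfp] add [kht] -> 11 lines: jydy wzse iuqsy dtjns kht jtc rtz paz ebo eylx opr
Hunk 4: at line 2 remove [iuqsy,dtjns,kht] add [kceq] -> 9 lines: jydy wzse kceq jtc rtz paz ebo eylx opr
Hunk 5: at line 3 remove [jtc,rtz] add [ugmdx,yqr,uee] -> 10 lines: jydy wzse kceq ugmdx yqr uee paz ebo eylx opr
Hunk 6: at line 7 remove [ebo,eylx] add [yqpkc] -> 9 lines: jydy wzse kceq ugmdx yqr uee paz yqpkc opr
Hunk 7: at line 1 remove [wzse,kceq] add [qdts,mqou] -> 9 lines: jydy qdts mqou ugmdx yqr uee paz yqpkc opr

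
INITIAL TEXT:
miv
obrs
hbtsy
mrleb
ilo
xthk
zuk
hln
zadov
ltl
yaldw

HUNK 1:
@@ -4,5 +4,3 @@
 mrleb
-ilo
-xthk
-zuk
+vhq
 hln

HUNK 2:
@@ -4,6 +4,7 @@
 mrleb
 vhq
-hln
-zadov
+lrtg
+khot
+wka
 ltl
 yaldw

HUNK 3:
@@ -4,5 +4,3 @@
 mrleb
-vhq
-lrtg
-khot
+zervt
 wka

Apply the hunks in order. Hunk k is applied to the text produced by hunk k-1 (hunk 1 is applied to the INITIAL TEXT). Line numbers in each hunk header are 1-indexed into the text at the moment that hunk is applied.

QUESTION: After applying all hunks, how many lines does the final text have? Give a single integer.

Answer: 8

Derivation:
Hunk 1: at line 4 remove [ilo,xthk,zuk] add [vhq] -> 9 lines: miv obrs hbtsy mrleb vhq hln zadov ltl yaldw
Hunk 2: at line 4 remove [hln,zadov] add [lrtg,khot,wka] -> 10 lines: miv obrs hbtsy mrleb vhq lrtg khot wka ltl yaldw
Hunk 3: at line 4 remove [vhq,lrtg,khot] add [zervt] -> 8 lines: miv obrs hbtsy mrleb zervt wka ltl yaldw
Final line count: 8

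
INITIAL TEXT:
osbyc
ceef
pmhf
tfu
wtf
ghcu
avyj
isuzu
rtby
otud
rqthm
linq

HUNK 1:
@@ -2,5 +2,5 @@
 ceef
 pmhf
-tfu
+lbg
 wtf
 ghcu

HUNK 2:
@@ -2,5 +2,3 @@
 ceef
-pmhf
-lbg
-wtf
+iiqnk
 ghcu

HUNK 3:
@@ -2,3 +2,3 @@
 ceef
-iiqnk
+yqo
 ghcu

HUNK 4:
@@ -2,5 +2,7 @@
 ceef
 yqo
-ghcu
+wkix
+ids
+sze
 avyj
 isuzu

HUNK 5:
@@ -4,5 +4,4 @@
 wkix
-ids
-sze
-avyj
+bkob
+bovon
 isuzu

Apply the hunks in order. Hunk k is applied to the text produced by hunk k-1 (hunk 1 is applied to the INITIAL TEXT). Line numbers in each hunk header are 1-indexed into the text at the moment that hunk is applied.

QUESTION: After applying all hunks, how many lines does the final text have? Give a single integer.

Hunk 1: at line 2 remove [tfu] add [lbg] -> 12 lines: osbyc ceef pmhf lbg wtf ghcu avyj isuzu rtby otud rqthm linq
Hunk 2: at line 2 remove [pmhf,lbg,wtf] add [iiqnk] -> 10 lines: osbyc ceef iiqnk ghcu avyj isuzu rtby otud rqthm linq
Hunk 3: at line 2 remove [iiqnk] add [yqo] -> 10 lines: osbyc ceef yqo ghcu avyj isuzu rtby otud rqthm linq
Hunk 4: at line 2 remove [ghcu] add [wkix,ids,sze] -> 12 lines: osbyc ceef yqo wkix ids sze avyj isuzu rtby otud rqthm linq
Hunk 5: at line 4 remove [ids,sze,avyj] add [bkob,bovon] -> 11 lines: osbyc ceef yqo wkix bkob bovon isuzu rtby otud rqthm linq
Final line count: 11

Answer: 11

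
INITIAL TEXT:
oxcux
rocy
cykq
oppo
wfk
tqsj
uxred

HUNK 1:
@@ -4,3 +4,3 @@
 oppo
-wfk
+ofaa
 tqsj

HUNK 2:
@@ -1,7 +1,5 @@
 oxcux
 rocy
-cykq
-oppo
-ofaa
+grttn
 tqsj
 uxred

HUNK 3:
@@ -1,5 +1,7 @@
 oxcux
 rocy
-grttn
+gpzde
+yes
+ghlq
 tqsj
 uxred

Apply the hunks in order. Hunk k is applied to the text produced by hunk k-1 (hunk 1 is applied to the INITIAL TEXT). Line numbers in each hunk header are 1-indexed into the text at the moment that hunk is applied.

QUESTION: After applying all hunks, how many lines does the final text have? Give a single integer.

Answer: 7

Derivation:
Hunk 1: at line 4 remove [wfk] add [ofaa] -> 7 lines: oxcux rocy cykq oppo ofaa tqsj uxred
Hunk 2: at line 1 remove [cykq,oppo,ofaa] add [grttn] -> 5 lines: oxcux rocy grttn tqsj uxred
Hunk 3: at line 1 remove [grttn] add [gpzde,yes,ghlq] -> 7 lines: oxcux rocy gpzde yes ghlq tqsj uxred
Final line count: 7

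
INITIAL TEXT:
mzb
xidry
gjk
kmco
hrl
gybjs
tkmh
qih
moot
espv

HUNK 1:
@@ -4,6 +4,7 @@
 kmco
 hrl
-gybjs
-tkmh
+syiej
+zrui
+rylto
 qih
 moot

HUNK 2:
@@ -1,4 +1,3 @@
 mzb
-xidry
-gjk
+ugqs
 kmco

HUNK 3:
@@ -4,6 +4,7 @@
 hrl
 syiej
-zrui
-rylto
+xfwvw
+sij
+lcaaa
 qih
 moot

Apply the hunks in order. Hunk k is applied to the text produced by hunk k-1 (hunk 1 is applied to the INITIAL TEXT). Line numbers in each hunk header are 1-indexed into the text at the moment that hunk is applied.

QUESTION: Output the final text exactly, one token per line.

Hunk 1: at line 4 remove [gybjs,tkmh] add [syiej,zrui,rylto] -> 11 lines: mzb xidry gjk kmco hrl syiej zrui rylto qih moot espv
Hunk 2: at line 1 remove [xidry,gjk] add [ugqs] -> 10 lines: mzb ugqs kmco hrl syiej zrui rylto qih moot espv
Hunk 3: at line 4 remove [zrui,rylto] add [xfwvw,sij,lcaaa] -> 11 lines: mzb ugqs kmco hrl syiej xfwvw sij lcaaa qih moot espv

Answer: mzb
ugqs
kmco
hrl
syiej
xfwvw
sij
lcaaa
qih
moot
espv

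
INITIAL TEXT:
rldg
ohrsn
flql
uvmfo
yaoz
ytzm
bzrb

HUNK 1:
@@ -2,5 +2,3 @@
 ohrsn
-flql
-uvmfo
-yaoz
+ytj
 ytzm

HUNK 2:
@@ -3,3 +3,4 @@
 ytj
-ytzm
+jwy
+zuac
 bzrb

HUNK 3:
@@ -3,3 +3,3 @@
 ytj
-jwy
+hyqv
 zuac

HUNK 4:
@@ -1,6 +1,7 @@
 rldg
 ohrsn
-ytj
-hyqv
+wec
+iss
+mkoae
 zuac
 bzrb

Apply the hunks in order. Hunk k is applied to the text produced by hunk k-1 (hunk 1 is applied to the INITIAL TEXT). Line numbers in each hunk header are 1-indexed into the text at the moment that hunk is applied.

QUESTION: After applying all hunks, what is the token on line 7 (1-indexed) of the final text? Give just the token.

Hunk 1: at line 2 remove [flql,uvmfo,yaoz] add [ytj] -> 5 lines: rldg ohrsn ytj ytzm bzrb
Hunk 2: at line 3 remove [ytzm] add [jwy,zuac] -> 6 lines: rldg ohrsn ytj jwy zuac bzrb
Hunk 3: at line 3 remove [jwy] add [hyqv] -> 6 lines: rldg ohrsn ytj hyqv zuac bzrb
Hunk 4: at line 1 remove [ytj,hyqv] add [wec,iss,mkoae] -> 7 lines: rldg ohrsn wec iss mkoae zuac bzrb
Final line 7: bzrb

Answer: bzrb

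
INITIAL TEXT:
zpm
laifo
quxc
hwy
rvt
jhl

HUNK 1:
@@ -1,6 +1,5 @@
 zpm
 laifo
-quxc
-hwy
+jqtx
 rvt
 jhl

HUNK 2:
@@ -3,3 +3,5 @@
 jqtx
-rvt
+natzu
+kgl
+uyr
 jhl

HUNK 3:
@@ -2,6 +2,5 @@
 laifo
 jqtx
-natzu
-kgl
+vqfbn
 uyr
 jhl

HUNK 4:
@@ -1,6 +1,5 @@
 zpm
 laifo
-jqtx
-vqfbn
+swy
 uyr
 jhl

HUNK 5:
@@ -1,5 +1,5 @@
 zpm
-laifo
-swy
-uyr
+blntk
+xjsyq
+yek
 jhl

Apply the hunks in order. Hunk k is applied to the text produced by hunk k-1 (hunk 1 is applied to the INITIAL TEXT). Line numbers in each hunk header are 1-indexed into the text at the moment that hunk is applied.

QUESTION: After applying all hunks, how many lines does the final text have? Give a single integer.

Hunk 1: at line 1 remove [quxc,hwy] add [jqtx] -> 5 lines: zpm laifo jqtx rvt jhl
Hunk 2: at line 3 remove [rvt] add [natzu,kgl,uyr] -> 7 lines: zpm laifo jqtx natzu kgl uyr jhl
Hunk 3: at line 2 remove [natzu,kgl] add [vqfbn] -> 6 lines: zpm laifo jqtx vqfbn uyr jhl
Hunk 4: at line 1 remove [jqtx,vqfbn] add [swy] -> 5 lines: zpm laifo swy uyr jhl
Hunk 5: at line 1 remove [laifo,swy,uyr] add [blntk,xjsyq,yek] -> 5 lines: zpm blntk xjsyq yek jhl
Final line count: 5

Answer: 5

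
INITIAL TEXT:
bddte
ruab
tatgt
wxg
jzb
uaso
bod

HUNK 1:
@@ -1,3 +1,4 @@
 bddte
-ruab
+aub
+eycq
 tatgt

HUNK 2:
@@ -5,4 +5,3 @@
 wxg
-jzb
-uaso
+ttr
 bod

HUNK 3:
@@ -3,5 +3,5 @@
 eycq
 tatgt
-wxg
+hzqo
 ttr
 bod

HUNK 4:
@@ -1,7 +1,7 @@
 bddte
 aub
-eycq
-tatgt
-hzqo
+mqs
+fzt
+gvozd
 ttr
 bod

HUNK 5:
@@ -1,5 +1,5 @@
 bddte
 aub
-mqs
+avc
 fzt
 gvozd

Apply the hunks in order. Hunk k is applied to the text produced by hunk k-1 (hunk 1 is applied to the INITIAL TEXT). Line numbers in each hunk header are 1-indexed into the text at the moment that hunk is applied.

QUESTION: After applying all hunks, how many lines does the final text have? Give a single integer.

Hunk 1: at line 1 remove [ruab] add [aub,eycq] -> 8 lines: bddte aub eycq tatgt wxg jzb uaso bod
Hunk 2: at line 5 remove [jzb,uaso] add [ttr] -> 7 lines: bddte aub eycq tatgt wxg ttr bod
Hunk 3: at line 3 remove [wxg] add [hzqo] -> 7 lines: bddte aub eycq tatgt hzqo ttr bod
Hunk 4: at line 1 remove [eycq,tatgt,hzqo] add [mqs,fzt,gvozd] -> 7 lines: bddte aub mqs fzt gvozd ttr bod
Hunk 5: at line 1 remove [mqs] add [avc] -> 7 lines: bddte aub avc fzt gvozd ttr bod
Final line count: 7

Answer: 7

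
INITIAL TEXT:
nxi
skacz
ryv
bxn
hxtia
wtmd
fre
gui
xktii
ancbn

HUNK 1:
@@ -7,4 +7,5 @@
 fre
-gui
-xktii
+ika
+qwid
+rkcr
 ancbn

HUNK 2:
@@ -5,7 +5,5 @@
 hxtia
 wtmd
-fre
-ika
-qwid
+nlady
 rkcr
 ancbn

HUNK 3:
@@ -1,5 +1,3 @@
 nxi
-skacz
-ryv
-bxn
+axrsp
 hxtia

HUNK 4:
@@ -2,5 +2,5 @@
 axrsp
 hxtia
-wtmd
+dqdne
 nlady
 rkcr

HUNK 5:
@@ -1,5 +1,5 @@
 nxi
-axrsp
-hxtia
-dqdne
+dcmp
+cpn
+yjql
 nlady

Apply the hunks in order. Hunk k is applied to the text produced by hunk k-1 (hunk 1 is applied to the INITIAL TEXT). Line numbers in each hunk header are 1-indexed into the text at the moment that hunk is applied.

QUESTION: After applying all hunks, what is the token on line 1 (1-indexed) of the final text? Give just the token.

Answer: nxi

Derivation:
Hunk 1: at line 7 remove [gui,xktii] add [ika,qwid,rkcr] -> 11 lines: nxi skacz ryv bxn hxtia wtmd fre ika qwid rkcr ancbn
Hunk 2: at line 5 remove [fre,ika,qwid] add [nlady] -> 9 lines: nxi skacz ryv bxn hxtia wtmd nlady rkcr ancbn
Hunk 3: at line 1 remove [skacz,ryv,bxn] add [axrsp] -> 7 lines: nxi axrsp hxtia wtmd nlady rkcr ancbn
Hunk 4: at line 2 remove [wtmd] add [dqdne] -> 7 lines: nxi axrsp hxtia dqdne nlady rkcr ancbn
Hunk 5: at line 1 remove [axrsp,hxtia,dqdne] add [dcmp,cpn,yjql] -> 7 lines: nxi dcmp cpn yjql nlady rkcr ancbn
Final line 1: nxi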